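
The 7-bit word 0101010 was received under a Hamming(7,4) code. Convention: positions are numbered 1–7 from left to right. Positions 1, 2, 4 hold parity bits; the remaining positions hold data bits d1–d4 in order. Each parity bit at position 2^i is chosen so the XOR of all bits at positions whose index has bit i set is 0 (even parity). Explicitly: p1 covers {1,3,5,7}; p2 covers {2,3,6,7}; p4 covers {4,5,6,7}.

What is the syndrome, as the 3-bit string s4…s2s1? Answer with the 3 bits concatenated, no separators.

s1 (pos 1,3,5,7): 0⊕0⊕0⊕0 = 0
s2 (pos 2,3,6,7): 1⊕0⊕1⊕0 = 0
s4 (pos 4,5,6,7): 1⊕0⊕1⊕0 = 0
Syndrome s4…s1 = 000 → no error.

000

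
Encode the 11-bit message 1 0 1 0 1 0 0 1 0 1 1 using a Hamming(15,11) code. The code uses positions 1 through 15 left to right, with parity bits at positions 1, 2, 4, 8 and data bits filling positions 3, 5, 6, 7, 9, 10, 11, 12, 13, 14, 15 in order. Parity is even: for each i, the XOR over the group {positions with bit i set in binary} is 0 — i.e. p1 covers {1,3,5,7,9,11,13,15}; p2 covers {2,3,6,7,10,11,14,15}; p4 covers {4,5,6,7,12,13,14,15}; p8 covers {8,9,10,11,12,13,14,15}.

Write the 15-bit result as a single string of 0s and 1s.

101001001001011

Place data at non-parity positions: p1 p2 1 p4 0 1 0 p8 1 0 0 1 0 1 1
p1 (pos 1,3,5,7,9,11,13,15): XOR of data positions = 1⊕0⊕0⊕1⊕0⊕0⊕1 = 1
p2 (pos 2,3,6,7,10,11,14,15): XOR of data positions = 1⊕1⊕0⊕0⊕0⊕1⊕1 = 0
p4 (pos 4,5,6,7,12,13,14,15): XOR of data positions = 0⊕1⊕0⊕1⊕0⊕1⊕1 = 0
p8 (pos 8,9,10,11,12,13,14,15): XOR of data positions = 1⊕0⊕0⊕1⊕0⊕1⊕1 = 0
Codeword: 101001001001011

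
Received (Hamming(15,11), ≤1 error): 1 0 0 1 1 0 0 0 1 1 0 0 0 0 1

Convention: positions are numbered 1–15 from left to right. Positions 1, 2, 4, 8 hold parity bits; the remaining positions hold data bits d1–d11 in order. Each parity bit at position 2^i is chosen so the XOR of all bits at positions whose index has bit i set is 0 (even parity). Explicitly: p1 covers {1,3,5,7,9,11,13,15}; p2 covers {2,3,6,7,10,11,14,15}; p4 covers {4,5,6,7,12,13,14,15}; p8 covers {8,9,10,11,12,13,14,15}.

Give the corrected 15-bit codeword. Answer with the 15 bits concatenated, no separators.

100110001101001

s1 (pos 1,3,5,7,9,11,13,15): 1⊕0⊕1⊕0⊕1⊕0⊕0⊕1 = 0
s2 (pos 2,3,6,7,10,11,14,15): 0⊕0⊕0⊕0⊕1⊕0⊕0⊕1 = 0
s4 (pos 4,5,6,7,12,13,14,15): 1⊕1⊕0⊕0⊕0⊕0⊕0⊕1 = 1
s8 (pos 8,9,10,11,12,13,14,15): 0⊕1⊕1⊕0⊕0⊕0⊕0⊕1 = 1
Syndrome s8…s1 = 1100 → error at position 12.
Flip position 12: 100110001100001 → 100110001101001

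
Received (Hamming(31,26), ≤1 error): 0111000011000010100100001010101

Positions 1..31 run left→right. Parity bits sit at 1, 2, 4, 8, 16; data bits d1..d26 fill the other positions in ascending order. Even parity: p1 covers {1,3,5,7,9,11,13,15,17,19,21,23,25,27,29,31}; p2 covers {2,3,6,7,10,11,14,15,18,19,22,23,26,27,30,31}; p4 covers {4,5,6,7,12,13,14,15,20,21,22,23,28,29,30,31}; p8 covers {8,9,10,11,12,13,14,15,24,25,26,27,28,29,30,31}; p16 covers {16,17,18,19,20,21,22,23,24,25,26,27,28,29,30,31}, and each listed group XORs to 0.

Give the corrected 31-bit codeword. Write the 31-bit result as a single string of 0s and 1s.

s1 (pos 1,3,5,7,9,11,13,15,17,19,21,23,25,27,29,31): 0⊕1⊕0⊕0⊕1⊕0⊕0⊕1⊕1⊕0⊕0⊕0⊕1⊕1⊕1⊕1 = 0
s2 (pos 2,3,6,7,10,11,14,15,18,19,22,23,26,27,30,31): 1⊕1⊕0⊕0⊕1⊕0⊕0⊕1⊕0⊕0⊕0⊕0⊕0⊕1⊕0⊕1 = 0
s4 (pos 4,5,6,7,12,13,14,15,20,21,22,23,28,29,30,31): 1⊕0⊕0⊕0⊕0⊕0⊕0⊕1⊕1⊕0⊕0⊕0⊕0⊕1⊕0⊕1 = 1
s8 (pos 8,9,10,11,12,13,14,15,24,25,26,27,28,29,30,31): 0⊕1⊕1⊕0⊕0⊕0⊕0⊕1⊕0⊕1⊕0⊕1⊕0⊕1⊕0⊕1 = 1
s16 (pos 16,17,18,19,20,21,22,23,24,25,26,27,28,29,30,31): 0⊕1⊕0⊕0⊕1⊕0⊕0⊕0⊕0⊕1⊕0⊕1⊕0⊕1⊕0⊕1 = 0
Syndrome s16…s1 = 01100 → error at position 12.
Flip position 12: 0111000011000010100100001010101 → 0111000011010010100100001010101

0111000011010010100100001010101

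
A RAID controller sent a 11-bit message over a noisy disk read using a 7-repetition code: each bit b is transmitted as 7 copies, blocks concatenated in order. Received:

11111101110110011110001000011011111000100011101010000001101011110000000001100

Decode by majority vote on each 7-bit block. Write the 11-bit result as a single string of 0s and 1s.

11101010100

Block 1 (1111110): 6 ones → 1
Block 2 (1110110): 5 ones → 1
Block 3 (0111100): 4 ones → 1
Block 4 (0100001): 2 ones → 0
Block 5 (1011111): 6 ones → 1
Block 6 (0001000): 1 one → 0
Block 7 (1110101): 5 ones → 1
Block 8 (0000001): 1 one → 0
Block 9 (1010111): 5 ones → 1
Block 10 (1000000): 1 one → 0
Block 11 (0001100): 2 ones → 0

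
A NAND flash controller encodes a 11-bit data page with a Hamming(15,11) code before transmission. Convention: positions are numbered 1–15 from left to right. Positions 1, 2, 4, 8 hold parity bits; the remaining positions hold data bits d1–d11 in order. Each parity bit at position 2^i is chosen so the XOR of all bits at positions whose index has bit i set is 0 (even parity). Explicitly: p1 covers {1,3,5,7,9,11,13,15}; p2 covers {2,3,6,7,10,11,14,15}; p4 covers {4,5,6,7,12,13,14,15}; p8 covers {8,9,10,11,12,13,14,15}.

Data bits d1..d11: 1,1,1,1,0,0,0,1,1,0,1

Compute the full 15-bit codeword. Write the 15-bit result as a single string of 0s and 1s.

101011110001101

Place data at non-parity positions: p1 p2 1 p4 1 1 1 p8 0 0 0 1 1 0 1
p1 (pos 1,3,5,7,9,11,13,15): XOR of data positions = 1⊕1⊕1⊕0⊕0⊕1⊕1 = 1
p2 (pos 2,3,6,7,10,11,14,15): XOR of data positions = 1⊕1⊕1⊕0⊕0⊕0⊕1 = 0
p4 (pos 4,5,6,7,12,13,14,15): XOR of data positions = 1⊕1⊕1⊕1⊕1⊕0⊕1 = 0
p8 (pos 8,9,10,11,12,13,14,15): XOR of data positions = 0⊕0⊕0⊕1⊕1⊕0⊕1 = 1
Codeword: 101011110001101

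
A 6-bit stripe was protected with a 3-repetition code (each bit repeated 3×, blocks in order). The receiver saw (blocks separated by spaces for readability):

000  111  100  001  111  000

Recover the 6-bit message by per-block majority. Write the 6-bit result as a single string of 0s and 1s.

010010

Block 1 (000): 0 ones → 0
Block 2 (111): 3 ones → 1
Block 3 (100): 1 one → 0
Block 4 (001): 1 one → 0
Block 5 (111): 3 ones → 1
Block 6 (000): 0 ones → 0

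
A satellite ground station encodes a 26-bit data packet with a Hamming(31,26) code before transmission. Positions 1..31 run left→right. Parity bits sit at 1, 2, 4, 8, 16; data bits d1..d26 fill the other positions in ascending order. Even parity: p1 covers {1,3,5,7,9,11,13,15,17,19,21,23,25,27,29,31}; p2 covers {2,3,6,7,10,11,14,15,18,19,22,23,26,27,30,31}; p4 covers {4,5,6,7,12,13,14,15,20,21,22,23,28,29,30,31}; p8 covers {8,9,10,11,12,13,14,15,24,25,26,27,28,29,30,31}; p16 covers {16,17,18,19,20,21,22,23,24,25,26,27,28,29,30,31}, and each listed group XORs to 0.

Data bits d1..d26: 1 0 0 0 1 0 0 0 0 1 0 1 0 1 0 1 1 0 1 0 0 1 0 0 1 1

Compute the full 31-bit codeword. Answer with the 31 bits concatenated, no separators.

1111000010000100101011010010011

Place data at non-parity positions: p1 p2 1 p4 0 0 0 p8 1 0 0 0 0 1 0 p16 1 0 1 0 1 1 0 1 0 0 1 0 0 1 1
p1 (pos 1,3,5,7,9,11,13,15,17,19,21,23,25,27,29,31): XOR of data positions = 1⊕0⊕0⊕1⊕0⊕0⊕0⊕1⊕1⊕1⊕0⊕0⊕1⊕0⊕1 = 1
p2 (pos 2,3,6,7,10,11,14,15,18,19,22,23,26,27,30,31): XOR of data positions = 1⊕0⊕0⊕0⊕0⊕1⊕0⊕0⊕1⊕1⊕0⊕0⊕1⊕1⊕1 = 1
p4 (pos 4,5,6,7,12,13,14,15,20,21,22,23,28,29,30,31): XOR of data positions = 0⊕0⊕0⊕0⊕0⊕1⊕0⊕0⊕1⊕1⊕0⊕0⊕0⊕1⊕1 = 1
p8 (pos 8,9,10,11,12,13,14,15,24,25,26,27,28,29,30,31): XOR of data positions = 1⊕0⊕0⊕0⊕0⊕1⊕0⊕1⊕0⊕0⊕1⊕0⊕0⊕1⊕1 = 0
p16 (pos 16,17,18,19,20,21,22,23,24,25,26,27,28,29,30,31): XOR of data positions = 1⊕0⊕1⊕0⊕1⊕1⊕0⊕1⊕0⊕0⊕1⊕0⊕0⊕1⊕1 = 0
Codeword: 1111000010000100101011010010011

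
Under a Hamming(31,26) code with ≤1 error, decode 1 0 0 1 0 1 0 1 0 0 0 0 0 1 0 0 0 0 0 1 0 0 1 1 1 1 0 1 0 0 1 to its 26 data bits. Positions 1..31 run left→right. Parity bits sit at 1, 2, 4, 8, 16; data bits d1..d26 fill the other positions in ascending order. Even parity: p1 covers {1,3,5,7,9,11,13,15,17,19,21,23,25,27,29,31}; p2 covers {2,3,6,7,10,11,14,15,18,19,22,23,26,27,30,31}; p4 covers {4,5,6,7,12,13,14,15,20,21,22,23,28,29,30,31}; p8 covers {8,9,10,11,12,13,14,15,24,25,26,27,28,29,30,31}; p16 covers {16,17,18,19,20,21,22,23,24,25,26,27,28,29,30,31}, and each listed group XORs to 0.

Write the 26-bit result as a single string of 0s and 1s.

s1 (pos 1,3,5,7,9,11,13,15,17,19,21,23,25,27,29,31): 1⊕0⊕0⊕0⊕0⊕0⊕0⊕0⊕0⊕0⊕0⊕1⊕1⊕0⊕0⊕1 = 0
s2 (pos 2,3,6,7,10,11,14,15,18,19,22,23,26,27,30,31): 0⊕0⊕1⊕0⊕0⊕0⊕1⊕0⊕0⊕0⊕0⊕1⊕1⊕0⊕0⊕1 = 1
s4 (pos 4,5,6,7,12,13,14,15,20,21,22,23,28,29,30,31): 1⊕0⊕1⊕0⊕0⊕0⊕1⊕0⊕1⊕0⊕0⊕1⊕1⊕0⊕0⊕1 = 1
s8 (pos 8,9,10,11,12,13,14,15,24,25,26,27,28,29,30,31): 1⊕0⊕0⊕0⊕0⊕0⊕1⊕0⊕1⊕1⊕1⊕0⊕1⊕0⊕0⊕1 = 1
s16 (pos 16,17,18,19,20,21,22,23,24,25,26,27,28,29,30,31): 0⊕0⊕0⊕0⊕1⊕0⊕0⊕1⊕1⊕1⊕1⊕0⊕1⊕0⊕0⊕1 = 1
Syndrome s16…s1 = 11110 → error at position 30.
Flip position 30: 1001010100000100000100111101001 → 1001010100000100000100111101011
Read data bits from positions 3,5,6,7,9,10,11,12,13,14,15,17,18,19,20,21,22,23,24,25,26,27,28,29,30,31: 00100000010000100111101011

00100000010000100111101011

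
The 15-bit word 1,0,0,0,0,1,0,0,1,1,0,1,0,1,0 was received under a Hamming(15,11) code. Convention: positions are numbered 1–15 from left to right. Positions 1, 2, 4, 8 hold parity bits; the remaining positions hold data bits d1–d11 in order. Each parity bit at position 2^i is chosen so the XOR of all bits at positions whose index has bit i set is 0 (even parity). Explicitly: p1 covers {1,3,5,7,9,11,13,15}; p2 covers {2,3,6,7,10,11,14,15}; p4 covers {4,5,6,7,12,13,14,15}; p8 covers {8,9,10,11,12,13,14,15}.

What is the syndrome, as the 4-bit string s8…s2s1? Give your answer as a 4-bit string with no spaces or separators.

s1 (pos 1,3,5,7,9,11,13,15): 1⊕0⊕0⊕0⊕1⊕0⊕0⊕0 = 0
s2 (pos 2,3,6,7,10,11,14,15): 0⊕0⊕1⊕0⊕1⊕0⊕1⊕0 = 1
s4 (pos 4,5,6,7,12,13,14,15): 0⊕0⊕1⊕0⊕1⊕0⊕1⊕0 = 1
s8 (pos 8,9,10,11,12,13,14,15): 0⊕1⊕1⊕0⊕1⊕0⊕1⊕0 = 0
Syndrome s8…s1 = 0110 → error at position 6.

0110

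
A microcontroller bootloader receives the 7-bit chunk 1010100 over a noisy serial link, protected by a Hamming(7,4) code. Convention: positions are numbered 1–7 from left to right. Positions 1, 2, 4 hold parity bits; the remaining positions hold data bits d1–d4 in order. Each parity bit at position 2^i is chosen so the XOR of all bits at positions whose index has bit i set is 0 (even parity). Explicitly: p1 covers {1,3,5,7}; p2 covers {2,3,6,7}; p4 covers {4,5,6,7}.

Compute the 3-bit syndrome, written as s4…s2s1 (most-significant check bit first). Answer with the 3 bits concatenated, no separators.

s1 (pos 1,3,5,7): 1⊕1⊕1⊕0 = 1
s2 (pos 2,3,6,7): 0⊕1⊕0⊕0 = 1
s4 (pos 4,5,6,7): 0⊕1⊕0⊕0 = 1
Syndrome s4…s1 = 111 → error at position 7.

111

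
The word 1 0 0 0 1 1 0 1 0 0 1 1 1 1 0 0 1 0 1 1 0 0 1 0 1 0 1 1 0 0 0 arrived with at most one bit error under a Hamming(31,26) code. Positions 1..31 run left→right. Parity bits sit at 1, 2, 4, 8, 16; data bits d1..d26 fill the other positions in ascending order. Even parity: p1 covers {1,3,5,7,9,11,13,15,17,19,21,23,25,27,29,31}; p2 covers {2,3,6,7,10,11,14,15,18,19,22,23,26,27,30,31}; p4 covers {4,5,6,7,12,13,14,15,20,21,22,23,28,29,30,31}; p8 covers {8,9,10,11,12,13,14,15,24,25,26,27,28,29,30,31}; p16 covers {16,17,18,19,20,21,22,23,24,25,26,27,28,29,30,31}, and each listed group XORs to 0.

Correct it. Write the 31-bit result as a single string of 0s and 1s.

s1 (pos 1,3,5,7,9,11,13,15,17,19,21,23,25,27,29,31): 1⊕0⊕1⊕0⊕0⊕1⊕1⊕0⊕1⊕1⊕0⊕1⊕1⊕1⊕0⊕0 = 1
s2 (pos 2,3,6,7,10,11,14,15,18,19,22,23,26,27,30,31): 0⊕0⊕1⊕0⊕0⊕1⊕1⊕0⊕0⊕1⊕0⊕1⊕0⊕1⊕0⊕0 = 0
s4 (pos 4,5,6,7,12,13,14,15,20,21,22,23,28,29,30,31): 0⊕1⊕1⊕0⊕1⊕1⊕1⊕0⊕1⊕0⊕0⊕1⊕1⊕0⊕0⊕0 = 0
s8 (pos 8,9,10,11,12,13,14,15,24,25,26,27,28,29,30,31): 1⊕0⊕0⊕1⊕1⊕1⊕1⊕0⊕0⊕1⊕0⊕1⊕1⊕0⊕0⊕0 = 0
s16 (pos 16,17,18,19,20,21,22,23,24,25,26,27,28,29,30,31): 0⊕1⊕0⊕1⊕1⊕0⊕0⊕1⊕0⊕1⊕0⊕1⊕1⊕0⊕0⊕0 = 1
Syndrome s16…s1 = 10001 → error at position 17.
Flip position 17: 1000110100111100101100101011000 → 1000110100111100001100101011000

1000110100111100001100101011000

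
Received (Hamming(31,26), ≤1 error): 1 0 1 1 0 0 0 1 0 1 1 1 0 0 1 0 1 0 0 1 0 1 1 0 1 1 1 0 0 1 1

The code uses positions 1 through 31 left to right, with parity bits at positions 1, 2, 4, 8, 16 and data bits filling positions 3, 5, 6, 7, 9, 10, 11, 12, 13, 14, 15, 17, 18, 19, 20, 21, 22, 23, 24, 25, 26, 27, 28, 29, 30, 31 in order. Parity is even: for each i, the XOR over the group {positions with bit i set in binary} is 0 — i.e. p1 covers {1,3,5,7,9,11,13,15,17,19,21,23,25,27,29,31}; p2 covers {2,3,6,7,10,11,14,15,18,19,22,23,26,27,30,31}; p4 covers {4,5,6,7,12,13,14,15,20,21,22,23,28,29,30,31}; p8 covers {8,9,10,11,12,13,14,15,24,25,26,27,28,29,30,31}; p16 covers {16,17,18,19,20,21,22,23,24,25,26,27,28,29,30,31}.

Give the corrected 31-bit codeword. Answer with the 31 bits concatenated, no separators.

1011000101110010000101101110011

s1 (pos 1,3,5,7,9,11,13,15,17,19,21,23,25,27,29,31): 1⊕1⊕0⊕0⊕0⊕1⊕0⊕1⊕1⊕0⊕0⊕1⊕1⊕1⊕0⊕1 = 1
s2 (pos 2,3,6,7,10,11,14,15,18,19,22,23,26,27,30,31): 0⊕1⊕0⊕0⊕1⊕1⊕0⊕1⊕0⊕0⊕1⊕1⊕1⊕1⊕1⊕1 = 0
s4 (pos 4,5,6,7,12,13,14,15,20,21,22,23,28,29,30,31): 1⊕0⊕0⊕0⊕1⊕0⊕0⊕1⊕1⊕0⊕1⊕1⊕0⊕0⊕1⊕1 = 0
s8 (pos 8,9,10,11,12,13,14,15,24,25,26,27,28,29,30,31): 1⊕0⊕1⊕1⊕1⊕0⊕0⊕1⊕0⊕1⊕1⊕1⊕0⊕0⊕1⊕1 = 0
s16 (pos 16,17,18,19,20,21,22,23,24,25,26,27,28,29,30,31): 0⊕1⊕0⊕0⊕1⊕0⊕1⊕1⊕0⊕1⊕1⊕1⊕0⊕0⊕1⊕1 = 1
Syndrome s16…s1 = 10001 → error at position 17.
Flip position 17: 1011000101110010100101101110011 → 1011000101110010000101101110011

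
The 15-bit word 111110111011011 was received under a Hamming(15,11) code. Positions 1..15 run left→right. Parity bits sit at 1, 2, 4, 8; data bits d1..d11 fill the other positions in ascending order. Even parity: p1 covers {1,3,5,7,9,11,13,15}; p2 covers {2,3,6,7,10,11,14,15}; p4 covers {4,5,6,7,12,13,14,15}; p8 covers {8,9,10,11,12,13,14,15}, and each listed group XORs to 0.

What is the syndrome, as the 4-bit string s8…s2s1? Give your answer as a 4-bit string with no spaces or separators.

s1 (pos 1,3,5,7,9,11,13,15): 1⊕1⊕1⊕1⊕1⊕1⊕0⊕1 = 1
s2 (pos 2,3,6,7,10,11,14,15): 1⊕1⊕0⊕1⊕0⊕1⊕1⊕1 = 0
s4 (pos 4,5,6,7,12,13,14,15): 1⊕1⊕0⊕1⊕1⊕0⊕1⊕1 = 0
s8 (pos 8,9,10,11,12,13,14,15): 1⊕1⊕0⊕1⊕1⊕0⊕1⊕1 = 0
Syndrome s8…s1 = 0001 → error at position 1.

0001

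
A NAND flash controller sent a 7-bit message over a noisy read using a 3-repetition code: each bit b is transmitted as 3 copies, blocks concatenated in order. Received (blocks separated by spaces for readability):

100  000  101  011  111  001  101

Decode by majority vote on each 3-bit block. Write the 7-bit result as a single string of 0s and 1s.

0011101

Block 1 (100): 1 one → 0
Block 2 (000): 0 ones → 0
Block 3 (101): 2 ones → 1
Block 4 (011): 2 ones → 1
Block 5 (111): 3 ones → 1
Block 6 (001): 1 one → 0
Block 7 (101): 2 ones → 1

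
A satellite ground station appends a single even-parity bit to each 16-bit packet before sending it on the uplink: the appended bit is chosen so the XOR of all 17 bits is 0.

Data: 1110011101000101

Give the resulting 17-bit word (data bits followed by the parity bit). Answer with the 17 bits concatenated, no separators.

XOR of the 16 data bits: 1⊕1⊕1⊕0⊕0⊕1⊕1⊕1⊕0⊕1⊕0⊕0⊕0⊕1⊕0⊕1 = 1
Parity bit = 1 (so all 17 bits XOR to 0).

11100111010001011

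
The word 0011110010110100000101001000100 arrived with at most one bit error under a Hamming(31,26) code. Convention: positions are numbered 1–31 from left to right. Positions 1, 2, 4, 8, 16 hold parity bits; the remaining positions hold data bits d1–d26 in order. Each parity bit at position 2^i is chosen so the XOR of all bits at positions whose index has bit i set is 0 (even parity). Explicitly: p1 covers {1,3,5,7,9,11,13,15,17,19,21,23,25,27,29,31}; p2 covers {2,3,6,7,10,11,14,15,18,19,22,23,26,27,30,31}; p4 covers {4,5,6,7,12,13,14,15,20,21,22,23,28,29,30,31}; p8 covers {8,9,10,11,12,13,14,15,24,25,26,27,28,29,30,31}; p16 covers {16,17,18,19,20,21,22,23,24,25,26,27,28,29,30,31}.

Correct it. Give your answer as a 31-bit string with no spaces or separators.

s1 (pos 1,3,5,7,9,11,13,15,17,19,21,23,25,27,29,31): 0⊕1⊕1⊕0⊕1⊕1⊕0⊕0⊕0⊕0⊕0⊕0⊕1⊕0⊕1⊕0 = 0
s2 (pos 2,3,6,7,10,11,14,15,18,19,22,23,26,27,30,31): 0⊕1⊕1⊕0⊕0⊕1⊕1⊕0⊕0⊕0⊕1⊕0⊕0⊕0⊕0⊕0 = 1
s4 (pos 4,5,6,7,12,13,14,15,20,21,22,23,28,29,30,31): 1⊕1⊕1⊕0⊕1⊕0⊕1⊕0⊕1⊕0⊕1⊕0⊕0⊕1⊕0⊕0 = 0
s8 (pos 8,9,10,11,12,13,14,15,24,25,26,27,28,29,30,31): 0⊕1⊕0⊕1⊕1⊕0⊕1⊕0⊕0⊕1⊕0⊕0⊕0⊕1⊕0⊕0 = 0
s16 (pos 16,17,18,19,20,21,22,23,24,25,26,27,28,29,30,31): 0⊕0⊕0⊕0⊕1⊕0⊕1⊕0⊕0⊕1⊕0⊕0⊕0⊕1⊕0⊕0 = 0
Syndrome s16…s1 = 00010 → error at position 2.
Flip position 2: 0011110010110100000101001000100 → 0111110010110100000101001000100

0111110010110100000101001000100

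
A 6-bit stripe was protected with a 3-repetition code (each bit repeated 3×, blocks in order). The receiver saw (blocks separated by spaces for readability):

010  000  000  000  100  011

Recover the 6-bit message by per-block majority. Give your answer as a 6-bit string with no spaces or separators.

000001

Block 1 (010): 1 one → 0
Block 2 (000): 0 ones → 0
Block 3 (000): 0 ones → 0
Block 4 (000): 0 ones → 0
Block 5 (100): 1 one → 0
Block 6 (011): 2 ones → 1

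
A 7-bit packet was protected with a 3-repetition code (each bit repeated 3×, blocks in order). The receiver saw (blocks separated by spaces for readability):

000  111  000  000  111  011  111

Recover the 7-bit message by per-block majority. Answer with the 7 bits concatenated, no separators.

0100111

Block 1 (000): 0 ones → 0
Block 2 (111): 3 ones → 1
Block 3 (000): 0 ones → 0
Block 4 (000): 0 ones → 0
Block 5 (111): 3 ones → 1
Block 6 (011): 2 ones → 1
Block 7 (111): 3 ones → 1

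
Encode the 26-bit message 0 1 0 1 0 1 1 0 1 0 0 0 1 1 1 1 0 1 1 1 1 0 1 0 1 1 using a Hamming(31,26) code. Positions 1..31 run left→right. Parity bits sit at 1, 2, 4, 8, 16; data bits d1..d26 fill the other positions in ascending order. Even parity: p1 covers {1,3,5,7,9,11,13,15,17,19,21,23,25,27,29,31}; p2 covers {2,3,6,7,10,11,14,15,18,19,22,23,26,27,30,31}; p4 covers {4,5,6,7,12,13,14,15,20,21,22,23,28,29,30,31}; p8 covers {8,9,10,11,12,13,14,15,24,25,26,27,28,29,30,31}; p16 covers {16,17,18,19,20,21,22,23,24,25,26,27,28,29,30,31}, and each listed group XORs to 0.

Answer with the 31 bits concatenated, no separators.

Place data at non-parity positions: p1 p2 0 p4 1 0 1 p8 0 1 1 0 1 0 0 p16 0 1 1 1 1 0 1 1 1 1 0 1 0 1 1
p1 (pos 1,3,5,7,9,11,13,15,17,19,21,23,25,27,29,31): XOR of data positions = 0⊕1⊕1⊕0⊕1⊕1⊕0⊕0⊕1⊕1⊕1⊕1⊕0⊕0⊕1 = 1
p2 (pos 2,3,6,7,10,11,14,15,18,19,22,23,26,27,30,31): XOR of data positions = 0⊕0⊕1⊕1⊕1⊕0⊕0⊕1⊕1⊕0⊕1⊕1⊕0⊕1⊕1 = 1
p4 (pos 4,5,6,7,12,13,14,15,20,21,22,23,28,29,30,31): XOR of data positions = 1⊕0⊕1⊕0⊕1⊕0⊕0⊕1⊕1⊕0⊕1⊕1⊕0⊕1⊕1 = 1
p8 (pos 8,9,10,11,12,13,14,15,24,25,26,27,28,29,30,31): XOR of data positions = 0⊕1⊕1⊕0⊕1⊕0⊕0⊕1⊕1⊕1⊕0⊕1⊕0⊕1⊕1 = 1
p16 (pos 16,17,18,19,20,21,22,23,24,25,26,27,28,29,30,31): XOR of data positions = 0⊕1⊕1⊕1⊕1⊕0⊕1⊕1⊕1⊕1⊕0⊕1⊕0⊕1⊕1 = 1
Codeword: 1101101101101001011110111101011

1101101101101001011110111101011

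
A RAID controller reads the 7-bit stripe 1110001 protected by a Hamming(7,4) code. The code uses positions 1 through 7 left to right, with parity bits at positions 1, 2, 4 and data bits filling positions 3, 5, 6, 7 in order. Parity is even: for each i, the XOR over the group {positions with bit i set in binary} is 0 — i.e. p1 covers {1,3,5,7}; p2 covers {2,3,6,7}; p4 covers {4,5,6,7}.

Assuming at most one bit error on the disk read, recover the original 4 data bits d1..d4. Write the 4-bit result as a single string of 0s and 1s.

1000

s1 (pos 1,3,5,7): 1⊕1⊕0⊕1 = 1
s2 (pos 2,3,6,7): 1⊕1⊕0⊕1 = 1
s4 (pos 4,5,6,7): 0⊕0⊕0⊕1 = 1
Syndrome s4…s1 = 111 → error at position 7.
Flip position 7: 1110001 → 1110000
Read data bits from positions 3,5,6,7: 1000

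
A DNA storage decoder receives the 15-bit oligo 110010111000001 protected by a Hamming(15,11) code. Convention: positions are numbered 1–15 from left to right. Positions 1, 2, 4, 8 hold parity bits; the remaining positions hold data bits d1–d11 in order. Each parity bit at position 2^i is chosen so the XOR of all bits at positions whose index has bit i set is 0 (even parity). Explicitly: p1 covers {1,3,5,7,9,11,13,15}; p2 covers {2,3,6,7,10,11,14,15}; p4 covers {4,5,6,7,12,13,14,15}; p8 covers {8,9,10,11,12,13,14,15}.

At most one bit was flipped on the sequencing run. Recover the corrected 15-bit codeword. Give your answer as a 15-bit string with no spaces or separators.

110010111000000

s1 (pos 1,3,5,7,9,11,13,15): 1⊕0⊕1⊕1⊕1⊕0⊕0⊕1 = 1
s2 (pos 2,3,6,7,10,11,14,15): 1⊕0⊕0⊕1⊕0⊕0⊕0⊕1 = 1
s4 (pos 4,5,6,7,12,13,14,15): 0⊕1⊕0⊕1⊕0⊕0⊕0⊕1 = 1
s8 (pos 8,9,10,11,12,13,14,15): 1⊕1⊕0⊕0⊕0⊕0⊕0⊕1 = 1
Syndrome s8…s1 = 1111 → error at position 15.
Flip position 15: 110010111000001 → 110010111000000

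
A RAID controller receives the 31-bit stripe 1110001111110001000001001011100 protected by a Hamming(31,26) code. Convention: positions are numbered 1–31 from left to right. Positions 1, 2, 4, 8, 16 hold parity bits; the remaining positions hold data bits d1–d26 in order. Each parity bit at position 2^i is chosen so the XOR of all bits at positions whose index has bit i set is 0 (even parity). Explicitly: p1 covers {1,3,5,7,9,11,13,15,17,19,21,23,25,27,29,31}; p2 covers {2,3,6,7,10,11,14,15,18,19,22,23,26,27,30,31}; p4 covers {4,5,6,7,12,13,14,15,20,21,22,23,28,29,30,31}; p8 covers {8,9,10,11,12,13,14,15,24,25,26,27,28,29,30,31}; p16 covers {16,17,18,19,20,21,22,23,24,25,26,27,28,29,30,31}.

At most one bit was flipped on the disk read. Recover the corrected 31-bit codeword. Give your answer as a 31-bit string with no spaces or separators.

s1 (pos 1,3,5,7,9,11,13,15,17,19,21,23,25,27,29,31): 1⊕1⊕0⊕1⊕1⊕1⊕0⊕0⊕0⊕0⊕0⊕0⊕1⊕1⊕1⊕0 = 0
s2 (pos 2,3,6,7,10,11,14,15,18,19,22,23,26,27,30,31): 1⊕1⊕0⊕1⊕1⊕1⊕0⊕0⊕0⊕0⊕1⊕0⊕0⊕1⊕0⊕0 = 1
s4 (pos 4,5,6,7,12,13,14,15,20,21,22,23,28,29,30,31): 0⊕0⊕0⊕1⊕1⊕0⊕0⊕0⊕0⊕0⊕1⊕0⊕1⊕1⊕0⊕0 = 1
s8 (pos 8,9,10,11,12,13,14,15,24,25,26,27,28,29,30,31): 1⊕1⊕1⊕1⊕1⊕0⊕0⊕0⊕0⊕1⊕0⊕1⊕1⊕1⊕0⊕0 = 1
s16 (pos 16,17,18,19,20,21,22,23,24,25,26,27,28,29,30,31): 1⊕0⊕0⊕0⊕0⊕0⊕1⊕0⊕0⊕1⊕0⊕1⊕1⊕1⊕0⊕0 = 0
Syndrome s16…s1 = 01110 → error at position 14.
Flip position 14: 1110001111110001000001001011100 → 1110001111110101000001001011100

1110001111110101000001001011100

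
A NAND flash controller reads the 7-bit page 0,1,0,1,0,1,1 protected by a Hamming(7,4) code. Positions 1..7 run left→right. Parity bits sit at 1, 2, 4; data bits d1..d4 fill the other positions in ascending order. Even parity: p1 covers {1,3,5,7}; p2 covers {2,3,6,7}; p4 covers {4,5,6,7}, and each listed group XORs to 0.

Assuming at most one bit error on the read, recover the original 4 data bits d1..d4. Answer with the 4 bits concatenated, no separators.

0010

s1 (pos 1,3,5,7): 0⊕0⊕0⊕1 = 1
s2 (pos 2,3,6,7): 1⊕0⊕1⊕1 = 1
s4 (pos 4,5,6,7): 1⊕0⊕1⊕1 = 1
Syndrome s4…s1 = 111 → error at position 7.
Flip position 7: 0101011 → 0101010
Read data bits from positions 3,5,6,7: 0010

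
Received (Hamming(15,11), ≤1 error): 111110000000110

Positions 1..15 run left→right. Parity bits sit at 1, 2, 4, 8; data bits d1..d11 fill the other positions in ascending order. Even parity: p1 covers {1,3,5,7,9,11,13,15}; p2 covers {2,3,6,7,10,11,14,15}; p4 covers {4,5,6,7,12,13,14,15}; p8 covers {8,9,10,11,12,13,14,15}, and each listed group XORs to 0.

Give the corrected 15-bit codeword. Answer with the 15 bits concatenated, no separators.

101110000000110

s1 (pos 1,3,5,7,9,11,13,15): 1⊕1⊕1⊕0⊕0⊕0⊕1⊕0 = 0
s2 (pos 2,3,6,7,10,11,14,15): 1⊕1⊕0⊕0⊕0⊕0⊕1⊕0 = 1
s4 (pos 4,5,6,7,12,13,14,15): 1⊕1⊕0⊕0⊕0⊕1⊕1⊕0 = 0
s8 (pos 8,9,10,11,12,13,14,15): 0⊕0⊕0⊕0⊕0⊕1⊕1⊕0 = 0
Syndrome s8…s1 = 0010 → error at position 2.
Flip position 2: 111110000000110 → 101110000000110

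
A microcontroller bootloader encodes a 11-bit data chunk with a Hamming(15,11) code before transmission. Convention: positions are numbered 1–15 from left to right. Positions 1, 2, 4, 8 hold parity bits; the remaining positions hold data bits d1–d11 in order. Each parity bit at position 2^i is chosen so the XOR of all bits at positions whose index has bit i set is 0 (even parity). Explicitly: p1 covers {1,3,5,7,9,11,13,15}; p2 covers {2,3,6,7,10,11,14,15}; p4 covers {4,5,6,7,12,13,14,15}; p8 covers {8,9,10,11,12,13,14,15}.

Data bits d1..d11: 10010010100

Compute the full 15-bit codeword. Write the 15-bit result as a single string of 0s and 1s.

Place data at non-parity positions: p1 p2 1 p4 0 0 1 p8 0 0 1 0 1 0 0
p1 (pos 1,3,5,7,9,11,13,15): XOR of data positions = 1⊕0⊕1⊕0⊕1⊕1⊕0 = 0
p2 (pos 2,3,6,7,10,11,14,15): XOR of data positions = 1⊕0⊕1⊕0⊕1⊕0⊕0 = 1
p4 (pos 4,5,6,7,12,13,14,15): XOR of data positions = 0⊕0⊕1⊕0⊕1⊕0⊕0 = 0
p8 (pos 8,9,10,11,12,13,14,15): XOR of data positions = 0⊕0⊕1⊕0⊕1⊕0⊕0 = 0
Codeword: 011000100010100

011000100010100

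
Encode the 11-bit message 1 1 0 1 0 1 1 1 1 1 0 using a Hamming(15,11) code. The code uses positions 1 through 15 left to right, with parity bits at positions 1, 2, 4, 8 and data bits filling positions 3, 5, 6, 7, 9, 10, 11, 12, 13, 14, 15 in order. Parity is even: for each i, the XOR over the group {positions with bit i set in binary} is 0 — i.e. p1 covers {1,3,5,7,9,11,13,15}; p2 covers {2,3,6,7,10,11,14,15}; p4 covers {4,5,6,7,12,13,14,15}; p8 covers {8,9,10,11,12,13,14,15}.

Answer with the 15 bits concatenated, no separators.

Place data at non-parity positions: p1 p2 1 p4 1 0 1 p8 0 1 1 1 1 1 0
p1 (pos 1,3,5,7,9,11,13,15): XOR of data positions = 1⊕1⊕1⊕0⊕1⊕1⊕0 = 1
p2 (pos 2,3,6,7,10,11,14,15): XOR of data positions = 1⊕0⊕1⊕1⊕1⊕1⊕0 = 1
p4 (pos 4,5,6,7,12,13,14,15): XOR of data positions = 1⊕0⊕1⊕1⊕1⊕1⊕0 = 1
p8 (pos 8,9,10,11,12,13,14,15): XOR of data positions = 0⊕1⊕1⊕1⊕1⊕1⊕0 = 1
Codeword: 111110110111110

111110110111110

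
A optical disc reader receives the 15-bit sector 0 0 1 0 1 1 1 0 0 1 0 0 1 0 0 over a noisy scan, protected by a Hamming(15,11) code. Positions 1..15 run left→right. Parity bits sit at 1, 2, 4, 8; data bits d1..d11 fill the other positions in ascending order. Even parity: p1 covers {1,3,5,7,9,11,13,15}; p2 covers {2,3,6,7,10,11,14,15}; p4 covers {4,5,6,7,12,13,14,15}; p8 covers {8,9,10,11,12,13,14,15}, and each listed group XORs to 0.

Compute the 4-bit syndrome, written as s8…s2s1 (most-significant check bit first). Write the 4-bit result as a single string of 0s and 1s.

s1 (pos 1,3,5,7,9,11,13,15): 0⊕1⊕1⊕1⊕0⊕0⊕1⊕0 = 0
s2 (pos 2,3,6,7,10,11,14,15): 0⊕1⊕1⊕1⊕1⊕0⊕0⊕0 = 0
s4 (pos 4,5,6,7,12,13,14,15): 0⊕1⊕1⊕1⊕0⊕1⊕0⊕0 = 0
s8 (pos 8,9,10,11,12,13,14,15): 0⊕0⊕1⊕0⊕0⊕1⊕0⊕0 = 0
Syndrome s8…s1 = 0000 → no error.

0000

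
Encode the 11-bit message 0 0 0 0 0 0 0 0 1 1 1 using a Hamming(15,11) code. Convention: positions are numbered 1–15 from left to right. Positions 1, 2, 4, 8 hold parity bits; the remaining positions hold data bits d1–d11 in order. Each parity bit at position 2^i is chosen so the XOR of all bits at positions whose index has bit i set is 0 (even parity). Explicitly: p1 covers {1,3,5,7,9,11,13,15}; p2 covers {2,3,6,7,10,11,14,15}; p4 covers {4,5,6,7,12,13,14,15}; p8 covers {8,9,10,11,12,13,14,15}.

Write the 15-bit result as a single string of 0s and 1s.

Place data at non-parity positions: p1 p2 0 p4 0 0 0 p8 0 0 0 0 1 1 1
p1 (pos 1,3,5,7,9,11,13,15): XOR of data positions = 0⊕0⊕0⊕0⊕0⊕1⊕1 = 0
p2 (pos 2,3,6,7,10,11,14,15): XOR of data positions = 0⊕0⊕0⊕0⊕0⊕1⊕1 = 0
p4 (pos 4,5,6,7,12,13,14,15): XOR of data positions = 0⊕0⊕0⊕0⊕1⊕1⊕1 = 1
p8 (pos 8,9,10,11,12,13,14,15): XOR of data positions = 0⊕0⊕0⊕0⊕1⊕1⊕1 = 1
Codeword: 000100010000111

000100010000111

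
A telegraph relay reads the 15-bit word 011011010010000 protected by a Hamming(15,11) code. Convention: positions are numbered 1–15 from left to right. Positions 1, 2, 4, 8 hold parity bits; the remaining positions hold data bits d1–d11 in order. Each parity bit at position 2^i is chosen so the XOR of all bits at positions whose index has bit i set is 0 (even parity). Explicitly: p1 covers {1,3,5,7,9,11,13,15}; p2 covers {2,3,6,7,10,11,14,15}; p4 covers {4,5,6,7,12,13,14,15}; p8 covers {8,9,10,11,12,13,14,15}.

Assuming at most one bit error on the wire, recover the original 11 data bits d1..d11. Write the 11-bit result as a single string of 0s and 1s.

11100010000

s1 (pos 1,3,5,7,9,11,13,15): 0⊕1⊕1⊕0⊕0⊕1⊕0⊕0 = 1
s2 (pos 2,3,6,7,10,11,14,15): 1⊕1⊕1⊕0⊕0⊕1⊕0⊕0 = 0
s4 (pos 4,5,6,7,12,13,14,15): 0⊕1⊕1⊕0⊕0⊕0⊕0⊕0 = 0
s8 (pos 8,9,10,11,12,13,14,15): 1⊕0⊕0⊕1⊕0⊕0⊕0⊕0 = 0
Syndrome s8…s1 = 0001 → error at position 1.
Flip position 1: 011011010010000 → 111011010010000
Read data bits from positions 3,5,6,7,9,10,11,12,13,14,15: 11100010000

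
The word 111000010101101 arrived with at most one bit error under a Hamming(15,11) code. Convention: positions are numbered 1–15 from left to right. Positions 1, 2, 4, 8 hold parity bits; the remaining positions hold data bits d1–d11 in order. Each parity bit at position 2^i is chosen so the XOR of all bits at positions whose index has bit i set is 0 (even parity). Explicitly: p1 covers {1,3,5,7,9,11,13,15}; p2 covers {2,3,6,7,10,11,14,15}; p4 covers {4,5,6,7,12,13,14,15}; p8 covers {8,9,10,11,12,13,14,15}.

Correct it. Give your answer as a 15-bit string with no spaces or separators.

111000010100101

s1 (pos 1,3,5,7,9,11,13,15): 1⊕1⊕0⊕0⊕0⊕0⊕1⊕1 = 0
s2 (pos 2,3,6,7,10,11,14,15): 1⊕1⊕0⊕0⊕1⊕0⊕0⊕1 = 0
s4 (pos 4,5,6,7,12,13,14,15): 0⊕0⊕0⊕0⊕1⊕1⊕0⊕1 = 1
s8 (pos 8,9,10,11,12,13,14,15): 1⊕0⊕1⊕0⊕1⊕1⊕0⊕1 = 1
Syndrome s8…s1 = 1100 → error at position 12.
Flip position 12: 111000010101101 → 111000010100101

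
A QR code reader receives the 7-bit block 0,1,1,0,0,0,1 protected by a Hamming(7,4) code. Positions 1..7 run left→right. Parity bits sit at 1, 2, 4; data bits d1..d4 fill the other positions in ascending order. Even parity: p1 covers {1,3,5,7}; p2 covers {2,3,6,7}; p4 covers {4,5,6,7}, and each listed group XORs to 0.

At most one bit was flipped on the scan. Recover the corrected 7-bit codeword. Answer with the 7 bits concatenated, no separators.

s1 (pos 1,3,5,7): 0⊕1⊕0⊕1 = 0
s2 (pos 2,3,6,7): 1⊕1⊕0⊕1 = 1
s4 (pos 4,5,6,7): 0⊕0⊕0⊕1 = 1
Syndrome s4…s1 = 110 → error at position 6.
Flip position 6: 0110001 → 0110011

0110011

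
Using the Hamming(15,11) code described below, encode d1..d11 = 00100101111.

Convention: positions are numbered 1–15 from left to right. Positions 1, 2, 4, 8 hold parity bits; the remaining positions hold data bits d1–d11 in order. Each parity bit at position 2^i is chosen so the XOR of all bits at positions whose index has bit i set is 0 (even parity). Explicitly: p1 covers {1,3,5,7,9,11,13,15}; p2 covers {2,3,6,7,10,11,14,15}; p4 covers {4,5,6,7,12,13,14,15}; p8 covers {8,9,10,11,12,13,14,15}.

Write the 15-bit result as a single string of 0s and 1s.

Place data at non-parity positions: p1 p2 0 p4 0 1 0 p8 0 1 0 1 1 1 1
p1 (pos 1,3,5,7,9,11,13,15): XOR of data positions = 0⊕0⊕0⊕0⊕0⊕1⊕1 = 0
p2 (pos 2,3,6,7,10,11,14,15): XOR of data positions = 0⊕1⊕0⊕1⊕0⊕1⊕1 = 0
p4 (pos 4,5,6,7,12,13,14,15): XOR of data positions = 0⊕1⊕0⊕1⊕1⊕1⊕1 = 1
p8 (pos 8,9,10,11,12,13,14,15): XOR of data positions = 0⊕1⊕0⊕1⊕1⊕1⊕1 = 1
Codeword: 000101010101111

000101010101111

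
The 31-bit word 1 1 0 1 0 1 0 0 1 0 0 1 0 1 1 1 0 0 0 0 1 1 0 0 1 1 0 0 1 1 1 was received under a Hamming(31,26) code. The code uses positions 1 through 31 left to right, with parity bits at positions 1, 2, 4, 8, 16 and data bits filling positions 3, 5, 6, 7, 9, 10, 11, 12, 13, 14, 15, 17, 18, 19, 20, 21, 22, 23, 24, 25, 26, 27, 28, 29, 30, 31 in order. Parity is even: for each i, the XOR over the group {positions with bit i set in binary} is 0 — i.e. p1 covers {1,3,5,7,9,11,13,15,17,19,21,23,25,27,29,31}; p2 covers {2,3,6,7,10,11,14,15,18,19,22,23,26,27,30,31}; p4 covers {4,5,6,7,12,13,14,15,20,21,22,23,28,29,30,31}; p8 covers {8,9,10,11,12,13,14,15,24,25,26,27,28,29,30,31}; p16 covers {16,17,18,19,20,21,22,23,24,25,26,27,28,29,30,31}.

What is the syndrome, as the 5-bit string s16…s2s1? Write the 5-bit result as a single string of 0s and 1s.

s1 (pos 1,3,5,7,9,11,13,15,17,19,21,23,25,27,29,31): 1⊕0⊕0⊕0⊕1⊕0⊕0⊕1⊕0⊕0⊕1⊕0⊕1⊕0⊕1⊕1 = 1
s2 (pos 2,3,6,7,10,11,14,15,18,19,22,23,26,27,30,31): 1⊕0⊕1⊕0⊕0⊕0⊕1⊕1⊕0⊕0⊕1⊕0⊕1⊕0⊕1⊕1 = 0
s4 (pos 4,5,6,7,12,13,14,15,20,21,22,23,28,29,30,31): 1⊕0⊕1⊕0⊕1⊕0⊕1⊕1⊕0⊕1⊕1⊕0⊕0⊕1⊕1⊕1 = 0
s8 (pos 8,9,10,11,12,13,14,15,24,25,26,27,28,29,30,31): 0⊕1⊕0⊕0⊕1⊕0⊕1⊕1⊕0⊕1⊕1⊕0⊕0⊕1⊕1⊕1 = 1
s16 (pos 16,17,18,19,20,21,22,23,24,25,26,27,28,29,30,31): 1⊕0⊕0⊕0⊕0⊕1⊕1⊕0⊕0⊕1⊕1⊕0⊕0⊕1⊕1⊕1 = 0
Syndrome s16…s1 = 01001 → error at position 9.

01001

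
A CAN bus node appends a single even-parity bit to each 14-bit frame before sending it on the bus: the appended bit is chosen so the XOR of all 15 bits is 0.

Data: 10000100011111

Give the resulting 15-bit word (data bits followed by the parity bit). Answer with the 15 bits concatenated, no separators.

100001000111111

XOR of the 14 data bits: 1⊕0⊕0⊕0⊕0⊕1⊕0⊕0⊕0⊕1⊕1⊕1⊕1⊕1 = 1
Parity bit = 1 (so all 15 bits XOR to 0).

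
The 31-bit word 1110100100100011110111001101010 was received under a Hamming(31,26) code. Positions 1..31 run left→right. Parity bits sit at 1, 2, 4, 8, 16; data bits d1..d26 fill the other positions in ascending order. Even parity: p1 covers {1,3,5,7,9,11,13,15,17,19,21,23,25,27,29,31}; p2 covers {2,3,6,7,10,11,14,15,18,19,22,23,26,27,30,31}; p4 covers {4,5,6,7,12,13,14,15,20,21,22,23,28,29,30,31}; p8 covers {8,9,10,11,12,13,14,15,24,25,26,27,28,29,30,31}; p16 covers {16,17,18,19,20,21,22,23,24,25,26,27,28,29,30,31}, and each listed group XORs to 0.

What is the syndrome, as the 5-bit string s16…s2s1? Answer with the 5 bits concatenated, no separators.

s1 (pos 1,3,5,7,9,11,13,15,17,19,21,23,25,27,29,31): 1⊕1⊕1⊕0⊕0⊕1⊕0⊕1⊕1⊕0⊕1⊕0⊕1⊕0⊕0⊕0 = 0
s2 (pos 2,3,6,7,10,11,14,15,18,19,22,23,26,27,30,31): 1⊕1⊕0⊕0⊕0⊕1⊕0⊕1⊕1⊕0⊕1⊕0⊕1⊕0⊕1⊕0 = 0
s4 (pos 4,5,6,7,12,13,14,15,20,21,22,23,28,29,30,31): 0⊕1⊕0⊕0⊕0⊕0⊕0⊕1⊕1⊕1⊕1⊕0⊕1⊕0⊕1⊕0 = 1
s8 (pos 8,9,10,11,12,13,14,15,24,25,26,27,28,29,30,31): 1⊕0⊕0⊕1⊕0⊕0⊕0⊕1⊕0⊕1⊕1⊕0⊕1⊕0⊕1⊕0 = 1
s16 (pos 16,17,18,19,20,21,22,23,24,25,26,27,28,29,30,31): 1⊕1⊕1⊕0⊕1⊕1⊕1⊕0⊕0⊕1⊕1⊕0⊕1⊕0⊕1⊕0 = 0
Syndrome s16…s1 = 01100 → error at position 12.

01100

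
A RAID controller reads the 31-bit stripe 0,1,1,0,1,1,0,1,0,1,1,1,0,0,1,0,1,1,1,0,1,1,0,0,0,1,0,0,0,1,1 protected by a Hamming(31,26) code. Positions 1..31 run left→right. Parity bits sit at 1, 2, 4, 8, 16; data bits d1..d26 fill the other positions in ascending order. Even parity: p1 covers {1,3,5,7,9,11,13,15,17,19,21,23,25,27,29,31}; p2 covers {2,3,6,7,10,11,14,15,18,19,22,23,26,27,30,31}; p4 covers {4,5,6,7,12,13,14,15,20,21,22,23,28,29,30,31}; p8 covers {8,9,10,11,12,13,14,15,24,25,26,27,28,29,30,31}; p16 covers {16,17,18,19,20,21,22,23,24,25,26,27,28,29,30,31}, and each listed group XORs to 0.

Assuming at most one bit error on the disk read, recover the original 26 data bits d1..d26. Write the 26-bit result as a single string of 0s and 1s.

s1 (pos 1,3,5,7,9,11,13,15,17,19,21,23,25,27,29,31): 0⊕1⊕1⊕0⊕0⊕1⊕0⊕1⊕1⊕1⊕1⊕0⊕0⊕0⊕0⊕1 = 0
s2 (pos 2,3,6,7,10,11,14,15,18,19,22,23,26,27,30,31): 1⊕1⊕1⊕0⊕1⊕1⊕0⊕1⊕1⊕1⊕1⊕0⊕1⊕0⊕1⊕1 = 0
s4 (pos 4,5,6,7,12,13,14,15,20,21,22,23,28,29,30,31): 0⊕1⊕1⊕0⊕1⊕0⊕0⊕1⊕0⊕1⊕1⊕0⊕0⊕0⊕1⊕1 = 0
s8 (pos 8,9,10,11,12,13,14,15,24,25,26,27,28,29,30,31): 1⊕0⊕1⊕1⊕1⊕0⊕0⊕1⊕0⊕0⊕1⊕0⊕0⊕0⊕1⊕1 = 0
s16 (pos 16,17,18,19,20,21,22,23,24,25,26,27,28,29,30,31): 0⊕1⊕1⊕1⊕0⊕1⊕1⊕0⊕0⊕0⊕1⊕0⊕0⊕0⊕1⊕1 = 0
Syndrome s16…s1 = 00000 → no error.
Read data bits from positions 3,5,6,7,9,10,11,12,13,14,15,17,18,19,20,21,22,23,24,25,26,27,28,29,30,31: 11100111001111011000100011

11100111001111011000100011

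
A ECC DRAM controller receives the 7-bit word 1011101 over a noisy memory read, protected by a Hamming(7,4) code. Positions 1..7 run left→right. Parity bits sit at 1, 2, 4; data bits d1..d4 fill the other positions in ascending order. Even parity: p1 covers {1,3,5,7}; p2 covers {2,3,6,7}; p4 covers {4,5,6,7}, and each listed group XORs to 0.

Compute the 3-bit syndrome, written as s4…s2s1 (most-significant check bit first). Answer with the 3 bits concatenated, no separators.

100

s1 (pos 1,3,5,7): 1⊕1⊕1⊕1 = 0
s2 (pos 2,3,6,7): 0⊕1⊕0⊕1 = 0
s4 (pos 4,5,6,7): 1⊕1⊕0⊕1 = 1
Syndrome s4…s1 = 100 → error at position 4.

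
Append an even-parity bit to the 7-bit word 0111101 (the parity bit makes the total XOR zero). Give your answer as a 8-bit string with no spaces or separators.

XOR of the 7 data bits: 0⊕1⊕1⊕1⊕1⊕0⊕1 = 1
Parity bit = 1 (so all 8 bits XOR to 0).

01111011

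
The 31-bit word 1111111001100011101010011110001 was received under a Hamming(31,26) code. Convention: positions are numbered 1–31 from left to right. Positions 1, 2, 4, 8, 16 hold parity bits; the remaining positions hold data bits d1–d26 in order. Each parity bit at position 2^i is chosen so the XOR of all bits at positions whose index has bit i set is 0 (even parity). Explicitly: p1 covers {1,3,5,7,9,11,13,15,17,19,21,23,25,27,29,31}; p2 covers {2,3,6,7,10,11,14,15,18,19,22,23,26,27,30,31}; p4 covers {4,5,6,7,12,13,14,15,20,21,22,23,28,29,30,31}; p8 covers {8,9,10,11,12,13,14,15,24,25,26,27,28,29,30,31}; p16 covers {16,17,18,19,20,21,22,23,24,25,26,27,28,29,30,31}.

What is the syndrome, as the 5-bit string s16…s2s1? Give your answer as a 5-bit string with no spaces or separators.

s1 (pos 1,3,5,7,9,11,13,15,17,19,21,23,25,27,29,31): 1⊕1⊕1⊕1⊕0⊕1⊕0⊕1⊕1⊕1⊕1⊕0⊕1⊕1⊕0⊕1 = 0
s2 (pos 2,3,6,7,10,11,14,15,18,19,22,23,26,27,30,31): 1⊕1⊕1⊕1⊕1⊕1⊕0⊕1⊕0⊕1⊕0⊕0⊕1⊕1⊕0⊕1 = 1
s4 (pos 4,5,6,7,12,13,14,15,20,21,22,23,28,29,30,31): 1⊕1⊕1⊕1⊕0⊕0⊕0⊕1⊕0⊕1⊕0⊕0⊕0⊕0⊕0⊕1 = 1
s8 (pos 8,9,10,11,12,13,14,15,24,25,26,27,28,29,30,31): 0⊕0⊕1⊕1⊕0⊕0⊕0⊕1⊕1⊕1⊕1⊕1⊕0⊕0⊕0⊕1 = 0
s16 (pos 16,17,18,19,20,21,22,23,24,25,26,27,28,29,30,31): 1⊕1⊕0⊕1⊕0⊕1⊕0⊕0⊕1⊕1⊕1⊕1⊕0⊕0⊕0⊕1 = 1
Syndrome s16…s1 = 10110 → error at position 22.

10110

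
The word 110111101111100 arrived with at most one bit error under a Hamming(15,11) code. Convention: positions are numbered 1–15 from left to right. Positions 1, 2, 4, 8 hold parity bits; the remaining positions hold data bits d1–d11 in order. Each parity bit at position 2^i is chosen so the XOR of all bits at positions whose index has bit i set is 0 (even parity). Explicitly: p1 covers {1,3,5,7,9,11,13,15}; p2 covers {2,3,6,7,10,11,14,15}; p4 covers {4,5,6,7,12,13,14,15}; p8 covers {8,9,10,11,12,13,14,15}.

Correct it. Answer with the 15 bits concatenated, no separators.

110111101011100

s1 (pos 1,3,5,7,9,11,13,15): 1⊕0⊕1⊕1⊕1⊕1⊕1⊕0 = 0
s2 (pos 2,3,6,7,10,11,14,15): 1⊕0⊕1⊕1⊕1⊕1⊕0⊕0 = 1
s4 (pos 4,5,6,7,12,13,14,15): 1⊕1⊕1⊕1⊕1⊕1⊕0⊕0 = 0
s8 (pos 8,9,10,11,12,13,14,15): 0⊕1⊕1⊕1⊕1⊕1⊕0⊕0 = 1
Syndrome s8…s1 = 1010 → error at position 10.
Flip position 10: 110111101111100 → 110111101011100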